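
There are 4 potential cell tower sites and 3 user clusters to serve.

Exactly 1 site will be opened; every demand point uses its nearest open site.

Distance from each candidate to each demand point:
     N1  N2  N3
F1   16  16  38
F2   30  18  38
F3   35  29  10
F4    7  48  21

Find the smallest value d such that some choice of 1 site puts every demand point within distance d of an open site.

35

Open {F3}.
  Farthest demand point is N1 at distance 35 (to F3); all others are ≤ 35.
With {F1} the worst case is 38.
With {F2} the worst case is 38.
No size-1 selection achieves below 35.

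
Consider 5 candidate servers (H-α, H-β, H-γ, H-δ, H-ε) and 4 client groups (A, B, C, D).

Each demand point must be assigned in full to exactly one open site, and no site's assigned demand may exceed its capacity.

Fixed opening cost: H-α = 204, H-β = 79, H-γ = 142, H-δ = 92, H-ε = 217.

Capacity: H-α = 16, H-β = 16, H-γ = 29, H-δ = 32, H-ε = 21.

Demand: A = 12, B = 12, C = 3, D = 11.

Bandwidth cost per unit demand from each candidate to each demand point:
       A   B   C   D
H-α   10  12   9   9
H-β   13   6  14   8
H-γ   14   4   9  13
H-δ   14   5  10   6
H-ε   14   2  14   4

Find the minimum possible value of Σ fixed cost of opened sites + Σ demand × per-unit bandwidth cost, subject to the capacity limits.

483

Open {H-β, H-δ}; cheapest assignment that respects the capacities:
  H-β (cap 16, load 12): A — cost 12×13 = 156
  H-δ (cap 32, load 26): B, C, D — cost 12×5 + 3×10 + 11×6 = 156
  Shipping 312, fixed 171 → total 483.
  Any other capacity-feasible assignment to {H-β, H-δ} ships for at least 312.
Compare {H-γ, H-δ}: its best feasible assignment gives total 543.
Compare {H-β, H-γ}: its best feasible assignment gives total 552.
Every other set of open sites that can feasibly serve all demand totals ≥ 543 even under its best assignment. Minimum: 483.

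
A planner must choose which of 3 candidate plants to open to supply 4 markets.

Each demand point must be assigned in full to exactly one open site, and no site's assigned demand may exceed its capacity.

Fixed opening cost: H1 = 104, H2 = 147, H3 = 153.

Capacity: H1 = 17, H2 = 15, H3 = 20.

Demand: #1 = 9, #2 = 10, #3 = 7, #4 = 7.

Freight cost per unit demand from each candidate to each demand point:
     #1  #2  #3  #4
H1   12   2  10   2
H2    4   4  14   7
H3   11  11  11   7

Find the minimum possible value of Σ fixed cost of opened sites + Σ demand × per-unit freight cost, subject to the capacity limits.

467

Open {H1, H3}; cheapest assignment that respects the capacities:
  H1 (cap 17, load 17): #2, #4 — cost 10×2 + 7×2 = 34
  H3 (cap 20, load 16): #1, #3 — cost 9×11 + 7×11 = 176
  Shipping 210, fixed 257 → total 467.
  Any other capacity-feasible assignment to {H1, H3} ships for at least 210.
Compare {H1, H2, H3}: its best feasible assignment gives total 551.
Compare {H2, H3}: its best feasible assignment gives total 656.
Every other set of open sites that can feasibly serve all demand totals ≥ 551 even under its best assignment. Minimum: 467.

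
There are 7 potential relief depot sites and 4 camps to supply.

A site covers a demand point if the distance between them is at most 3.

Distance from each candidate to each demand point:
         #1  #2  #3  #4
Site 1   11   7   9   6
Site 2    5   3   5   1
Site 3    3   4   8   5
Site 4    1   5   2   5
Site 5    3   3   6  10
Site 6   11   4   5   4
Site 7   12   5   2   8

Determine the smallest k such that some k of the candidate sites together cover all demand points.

2

Coverage sets (demand points within 3 of each site):
  Site 1: {}
  Site 2: {#2, #4}
  Site 3: {#1}
  Site 4: {#1, #3}
  Site 5: {#1, #2}
  Site 6: {}
  Site 7: {#3}
No single site covers all 4 demand points.
But {Site 2, Site 4} covers everything, so the minimum is 2.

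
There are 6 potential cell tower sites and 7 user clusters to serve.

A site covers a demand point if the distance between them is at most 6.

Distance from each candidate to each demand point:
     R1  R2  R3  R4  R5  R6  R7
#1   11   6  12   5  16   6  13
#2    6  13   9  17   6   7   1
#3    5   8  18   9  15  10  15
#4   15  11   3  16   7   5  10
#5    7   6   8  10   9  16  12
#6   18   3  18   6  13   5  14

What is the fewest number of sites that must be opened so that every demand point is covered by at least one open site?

Coverage sets (demand points within 6 of each site):
  #1: {R2, R4, R6}
  #2: {R1, R5, R7}
  #3: {R1}
  #4: {R3, R6}
  #5: {R2}
  #6: {R2, R4, R6}
No 2 sites suffice: every size-2 union leaves at least one demand point uncovered.
But {#1, #2, #4} covers everything, so the minimum is 3.

3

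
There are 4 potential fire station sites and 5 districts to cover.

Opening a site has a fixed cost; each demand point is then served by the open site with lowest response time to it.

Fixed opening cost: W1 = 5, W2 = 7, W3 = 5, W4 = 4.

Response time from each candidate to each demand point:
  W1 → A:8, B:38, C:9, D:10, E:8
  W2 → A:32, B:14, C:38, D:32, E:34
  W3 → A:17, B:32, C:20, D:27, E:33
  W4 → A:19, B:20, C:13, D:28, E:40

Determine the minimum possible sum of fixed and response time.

Open {W1, W2}: assign each demand point to its cheapest open site.
  A→W1 8, B→W2 14, C→W1 9, D→W1 10, E→W1 8
  response time 49, fixed 12 → total 61.
Compare {W1, W4}: response time 55 + fixed 9 = 64.
Compare {W1, W2, W4}: response time 49 + fixed 16 = 65.
Compare {W1, W2, W3}: response time 49 + fixed 17 = 66.
All other subsets cost ≥ 64. Minimum total cost: 61.

61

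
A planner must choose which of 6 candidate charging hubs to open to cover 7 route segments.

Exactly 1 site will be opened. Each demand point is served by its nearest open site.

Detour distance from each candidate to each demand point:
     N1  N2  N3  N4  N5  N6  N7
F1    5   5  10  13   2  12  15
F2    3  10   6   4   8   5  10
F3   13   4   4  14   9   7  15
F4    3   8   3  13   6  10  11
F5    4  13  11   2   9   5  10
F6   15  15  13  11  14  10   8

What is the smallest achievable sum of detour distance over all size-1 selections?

Open {F2}.
  N1→F2 3, N2→F2 10, N3→F2 6, N4→F2 4, N5→F2 8, N6→F2 5, N7→F2 10  ⇒ total 46.
Compare {F4}: total 54.
Compare {F5}: total 54.
No size-1 selection does better; minimum is 46.

46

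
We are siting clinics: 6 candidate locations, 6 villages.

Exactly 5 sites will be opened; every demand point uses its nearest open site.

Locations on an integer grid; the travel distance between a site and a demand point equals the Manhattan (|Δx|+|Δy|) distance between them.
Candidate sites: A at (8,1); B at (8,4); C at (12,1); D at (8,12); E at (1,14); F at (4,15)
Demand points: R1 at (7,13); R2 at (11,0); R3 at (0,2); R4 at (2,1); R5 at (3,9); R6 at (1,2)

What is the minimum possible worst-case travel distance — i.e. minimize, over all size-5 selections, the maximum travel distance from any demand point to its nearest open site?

Open {A, B, C, D, E}.
  Farthest demand point is R3 at travel distance 9 (to A); all others are ≤ 9.
With {A, B, C, D, F} the worst case is 9.
With {A, B, C, E, F} the worst case is 9.
No size-5 selection achieves below 9.

9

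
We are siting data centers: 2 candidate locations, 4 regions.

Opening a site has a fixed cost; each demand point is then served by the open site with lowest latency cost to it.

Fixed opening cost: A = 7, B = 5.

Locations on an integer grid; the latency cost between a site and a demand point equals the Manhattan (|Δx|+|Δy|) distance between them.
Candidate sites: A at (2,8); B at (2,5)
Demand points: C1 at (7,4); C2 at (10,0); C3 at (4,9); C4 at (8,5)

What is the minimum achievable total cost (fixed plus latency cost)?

36

Open {B}: assign each demand point to its cheapest open site.
  C1→B 6, C2→B 13, C3→B 6, C4→B 6
  latency cost 31, fixed 5 → total 36.
Compare {A, B}: latency cost 28 + fixed 12 = 40.
Compare {A}: latency cost 37 + fixed 7 = 44.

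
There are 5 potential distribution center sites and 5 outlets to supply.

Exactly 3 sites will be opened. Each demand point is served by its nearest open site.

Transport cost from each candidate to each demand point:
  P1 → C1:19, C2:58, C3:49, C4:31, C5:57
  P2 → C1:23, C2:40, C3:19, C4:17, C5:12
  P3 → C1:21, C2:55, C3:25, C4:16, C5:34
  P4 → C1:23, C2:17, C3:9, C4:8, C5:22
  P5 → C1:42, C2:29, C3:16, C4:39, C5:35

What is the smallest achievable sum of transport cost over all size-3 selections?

Open {P1, P2, P4}.
  C1→P1 19, C2→P4 17, C3→P4 9, C4→P4 8, C5→P2 12  ⇒ total 65.
Compare {P2, P3, P4}: total 67.
Compare {P2, P4, P5}: total 69.
No size-3 selection does better; minimum is 65.

65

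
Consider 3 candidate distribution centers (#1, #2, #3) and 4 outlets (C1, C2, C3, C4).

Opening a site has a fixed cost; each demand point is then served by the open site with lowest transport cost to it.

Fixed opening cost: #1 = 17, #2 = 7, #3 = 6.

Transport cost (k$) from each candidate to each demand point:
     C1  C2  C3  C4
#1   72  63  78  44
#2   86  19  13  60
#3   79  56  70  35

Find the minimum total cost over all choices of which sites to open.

159

Open {#2, #3}: assign each demand point to its cheapest open site.
  C1→#3 79, C2→#2 19, C3→#2 13, C4→#3 35
  transport cost 146, fixed 13 → total 159.
Compare {#1, #2, #3}: transport cost 139 + fixed 30 = 169.
Compare {#1, #2}: transport cost 148 + fixed 24 = 172.
Compare {#2}: transport cost 178 + fixed 7 = 185.
All other subsets cost ≥ 169. Minimum total cost: 159.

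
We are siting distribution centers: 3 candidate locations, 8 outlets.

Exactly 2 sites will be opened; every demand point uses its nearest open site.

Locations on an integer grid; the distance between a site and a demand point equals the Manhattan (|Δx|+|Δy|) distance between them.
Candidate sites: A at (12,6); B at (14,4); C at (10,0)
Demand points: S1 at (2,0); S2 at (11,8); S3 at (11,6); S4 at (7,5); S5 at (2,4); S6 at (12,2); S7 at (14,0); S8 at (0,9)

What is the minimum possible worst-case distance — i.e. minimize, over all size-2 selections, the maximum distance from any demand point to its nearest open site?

15

Open {A, C}.
  Farthest demand point is S8 at distance 15 (to A); all others are ≤ 15.
With {A, B} the worst case is 16.
With {B, C} the worst case is 19.
No size-2 selection achieves below 15.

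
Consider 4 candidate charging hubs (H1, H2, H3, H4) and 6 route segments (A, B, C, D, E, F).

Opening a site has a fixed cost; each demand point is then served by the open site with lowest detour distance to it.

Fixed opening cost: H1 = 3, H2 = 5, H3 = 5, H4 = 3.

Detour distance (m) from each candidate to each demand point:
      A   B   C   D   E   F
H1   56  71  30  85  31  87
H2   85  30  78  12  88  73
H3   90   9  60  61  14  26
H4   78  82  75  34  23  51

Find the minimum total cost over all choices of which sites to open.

Open {H1, H2, H3}: assign each demand point to its cheapest open site.
  A→H1 56, B→H3 9, C→H1 30, D→H2 12, E→H3 14, F→H3 26
  detour distance 147, fixed 13 → total 160.
Compare {H1, H2, H3, H4}: detour distance 147 + fixed 16 = 163.
Compare {H1, H3, H4}: detour distance 169 + fixed 11 = 180.
Compare {H1, H3}: detour distance 196 + fixed 8 = 204.
All other subsets cost ≥ 163. Minimum total cost: 160.

160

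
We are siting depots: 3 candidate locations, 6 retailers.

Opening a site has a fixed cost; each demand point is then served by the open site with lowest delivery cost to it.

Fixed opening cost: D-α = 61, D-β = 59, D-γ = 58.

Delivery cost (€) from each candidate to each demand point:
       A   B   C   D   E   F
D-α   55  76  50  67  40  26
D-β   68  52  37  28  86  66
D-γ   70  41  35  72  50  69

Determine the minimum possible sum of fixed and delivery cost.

Open {D-α, D-β}: assign each demand point to its cheapest open site.
  A→D-α 55, B→D-β 52, C→D-β 37, D→D-β 28, E→D-α 40, F→D-α 26
  delivery cost 238, fixed 120 → total 358.
Compare {D-α}: delivery cost 314 + fixed 61 = 375.
Compare {D-α, D-γ}: delivery cost 264 + fixed 119 = 383.
Compare {D-γ}: delivery cost 337 + fixed 58 = 395.
All other subsets cost ≥ 375. Minimum total cost: 358.

358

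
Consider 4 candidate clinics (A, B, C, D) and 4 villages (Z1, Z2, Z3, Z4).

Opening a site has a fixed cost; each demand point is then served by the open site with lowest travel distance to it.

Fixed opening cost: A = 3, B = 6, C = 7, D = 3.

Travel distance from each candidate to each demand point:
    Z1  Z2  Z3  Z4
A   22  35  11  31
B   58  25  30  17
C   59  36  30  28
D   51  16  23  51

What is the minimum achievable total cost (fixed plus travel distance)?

Open {A, B, D}: assign each demand point to its cheapest open site.
  Z1→A 22, Z2→D 16, Z3→A 11, Z4→B 17
  travel distance 66, fixed 12 → total 78.
Compare {A, B}: travel distance 75 + fixed 9 = 84.
Compare {A, B, C, D}: travel distance 66 + fixed 19 = 85.
Compare {A, D}: travel distance 80 + fixed 6 = 86.
All other subsets cost ≥ 84. Minimum total cost: 78.

78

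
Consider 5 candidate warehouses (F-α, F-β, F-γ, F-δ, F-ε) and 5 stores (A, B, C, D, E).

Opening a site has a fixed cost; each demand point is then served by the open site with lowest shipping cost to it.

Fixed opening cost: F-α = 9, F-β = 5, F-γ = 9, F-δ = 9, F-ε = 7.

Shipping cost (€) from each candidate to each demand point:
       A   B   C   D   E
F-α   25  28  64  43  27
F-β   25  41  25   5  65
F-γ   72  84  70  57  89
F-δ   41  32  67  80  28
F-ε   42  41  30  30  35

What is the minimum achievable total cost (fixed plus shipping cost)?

Open {F-α, F-β}: assign each demand point to its cheapest open site.
  A→F-α 25, B→F-α 28, C→F-β 25, D→F-β 5, E→F-α 27
  shipping cost 110, fixed 14 → total 124.
Compare {F-β, F-δ}: shipping cost 115 + fixed 14 = 129.
Compare {F-α, F-β, F-ε}: shipping cost 110 + fixed 21 = 131.
Compare {F-α, F-β, F-γ}: shipping cost 110 + fixed 23 = 133.
All other subsets cost ≥ 129. Minimum total cost: 124.

124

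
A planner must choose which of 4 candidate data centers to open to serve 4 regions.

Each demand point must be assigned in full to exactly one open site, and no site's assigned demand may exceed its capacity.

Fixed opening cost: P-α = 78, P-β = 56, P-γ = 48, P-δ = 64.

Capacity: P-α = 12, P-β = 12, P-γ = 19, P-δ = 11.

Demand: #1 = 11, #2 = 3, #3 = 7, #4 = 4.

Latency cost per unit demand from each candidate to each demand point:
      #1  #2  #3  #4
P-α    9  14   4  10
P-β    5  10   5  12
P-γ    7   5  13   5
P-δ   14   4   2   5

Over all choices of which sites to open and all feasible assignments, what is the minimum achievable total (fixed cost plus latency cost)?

Open {P-γ, P-δ}; cheapest assignment that respects the capacities:
  P-γ (cap 19, load 15): #1, #4 — cost 11×7 + 4×5 = 97
  P-δ (cap 11, load 10): #2, #3 — cost 3×4 + 7×2 = 26
  Shipping 123, fixed 112 → total 235.
  Any other capacity-feasible assignment to {P-γ, P-δ} ships for at least 123.
Compare {P-β, P-γ}: its best feasible assignment gives total 251.
Compare {P-α, P-γ}: its best feasible assignment gives total 266.
Every other set of open sites that can feasibly serve all demand totals ≥ 251 even under its best assignment. Minimum: 235.

235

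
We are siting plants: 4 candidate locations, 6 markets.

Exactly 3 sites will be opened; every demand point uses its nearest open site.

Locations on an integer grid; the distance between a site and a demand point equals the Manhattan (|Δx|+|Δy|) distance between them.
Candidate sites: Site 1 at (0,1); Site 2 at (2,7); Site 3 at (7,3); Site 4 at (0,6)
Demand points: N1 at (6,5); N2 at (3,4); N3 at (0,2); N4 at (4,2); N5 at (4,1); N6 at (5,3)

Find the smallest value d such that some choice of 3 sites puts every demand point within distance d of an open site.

4

Open {Site 1, Site 2, Site 3}.
  Farthest demand point is N2 at distance 4 (to Site 2); all others are ≤ 4.
With {Site 1, Site 3, Site 4} the worst case is 5.
With {Site 2, Site 3, Site 4} the worst case is 5.
No size-3 selection achieves below 4.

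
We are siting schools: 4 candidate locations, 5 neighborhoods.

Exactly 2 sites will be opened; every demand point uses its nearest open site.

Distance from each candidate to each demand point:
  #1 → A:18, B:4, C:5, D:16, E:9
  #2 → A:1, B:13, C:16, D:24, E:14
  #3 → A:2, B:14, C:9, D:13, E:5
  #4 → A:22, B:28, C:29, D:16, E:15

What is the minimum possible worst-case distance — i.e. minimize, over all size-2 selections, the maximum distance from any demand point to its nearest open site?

Open {#1, #3}.
  Farthest demand point is D at distance 13 (to #3); all others are ≤ 13.
With {#2, #3} the worst case is 13.
With {#3, #4} the worst case is 14.
No size-2 selection achieves below 13.

13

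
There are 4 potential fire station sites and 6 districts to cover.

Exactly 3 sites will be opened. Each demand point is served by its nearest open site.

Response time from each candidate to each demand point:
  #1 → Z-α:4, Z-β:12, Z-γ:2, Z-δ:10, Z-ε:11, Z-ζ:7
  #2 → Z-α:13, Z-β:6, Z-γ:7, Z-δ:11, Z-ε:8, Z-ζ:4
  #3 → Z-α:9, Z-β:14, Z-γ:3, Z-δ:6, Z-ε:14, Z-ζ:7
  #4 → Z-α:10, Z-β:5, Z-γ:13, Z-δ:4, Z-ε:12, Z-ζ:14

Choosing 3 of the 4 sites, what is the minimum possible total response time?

Open {#1, #2, #4}.
  Z-α→#1 4, Z-β→#4 5, Z-γ→#1 2, Z-δ→#4 4, Z-ε→#2 8, Z-ζ→#2 4  ⇒ total 27.
Compare {#1, #2, #3}: total 30.
Compare {#1, #3, #4}: total 33.
No size-3 selection does better; minimum is 27.

27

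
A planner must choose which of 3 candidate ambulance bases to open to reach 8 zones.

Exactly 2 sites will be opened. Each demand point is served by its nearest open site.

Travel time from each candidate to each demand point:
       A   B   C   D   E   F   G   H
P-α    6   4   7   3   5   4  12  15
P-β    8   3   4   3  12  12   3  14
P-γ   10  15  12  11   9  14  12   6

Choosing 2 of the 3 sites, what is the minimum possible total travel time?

Open {P-α, P-β}.
  A→P-α 6, B→P-β 3, C→P-β 4, D→P-α 3, E→P-α 5, F→P-α 4, G→P-β 3, H→P-β 14  ⇒ total 42.
Compare {P-α, P-γ}: total 47.
Compare {P-β, P-γ}: total 48.

42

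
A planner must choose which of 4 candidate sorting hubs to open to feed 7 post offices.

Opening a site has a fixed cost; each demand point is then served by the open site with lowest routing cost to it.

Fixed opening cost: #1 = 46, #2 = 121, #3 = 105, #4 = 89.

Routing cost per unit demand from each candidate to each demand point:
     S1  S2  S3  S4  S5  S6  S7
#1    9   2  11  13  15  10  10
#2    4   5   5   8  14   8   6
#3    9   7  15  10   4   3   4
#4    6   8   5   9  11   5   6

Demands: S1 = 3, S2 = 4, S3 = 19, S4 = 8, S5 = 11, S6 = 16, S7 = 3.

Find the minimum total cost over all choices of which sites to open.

Open {#3, #4}: assign each demand point to its cheapest open site.
  S1→#4 3×6=18, S2→#3 4×7=28, S3→#4 19×5=95, S4→#4 8×9=72, S5→#3 11×4=44, S6→#3 16×3=48, S7→#3 3×4=12
  routing cost 317, fixed 194 → total 511.
Compare {#2, #3}: routing cost 295 + fixed 226 = 521.
Compare {#4}: routing cost 436 + fixed 89 = 525.
Compare {#1, #3, #4}: routing cost 297 + fixed 240 = 537.
All other subsets cost ≥ 521. Minimum total cost: 511.

511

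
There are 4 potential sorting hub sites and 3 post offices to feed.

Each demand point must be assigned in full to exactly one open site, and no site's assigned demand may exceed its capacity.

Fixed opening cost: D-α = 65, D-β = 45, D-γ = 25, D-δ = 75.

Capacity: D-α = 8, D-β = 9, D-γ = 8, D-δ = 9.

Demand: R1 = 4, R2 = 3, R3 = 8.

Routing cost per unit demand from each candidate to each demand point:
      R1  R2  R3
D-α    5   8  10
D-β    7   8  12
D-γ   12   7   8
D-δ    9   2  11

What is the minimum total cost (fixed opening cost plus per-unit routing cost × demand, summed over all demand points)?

186

Open {D-β, D-γ}; cheapest assignment that respects the capacities:
  D-β (cap 9, load 7): R1, R2 — cost 4×7 + 3×8 = 52
  D-γ (cap 8, load 8): R3 — cost 8×8 = 64
  Shipping 116, fixed 70 → total 186.
  Any other capacity-feasible assignment to {D-β, D-γ} ships for at least 116.
Compare {D-α, D-γ}: its best feasible assignment gives total 198.
Compare {D-γ, D-δ}: its best feasible assignment gives total 206.
Every other set of open sites that can feasibly serve all demand totals ≥ 198 even under its best assignment. Minimum: 186.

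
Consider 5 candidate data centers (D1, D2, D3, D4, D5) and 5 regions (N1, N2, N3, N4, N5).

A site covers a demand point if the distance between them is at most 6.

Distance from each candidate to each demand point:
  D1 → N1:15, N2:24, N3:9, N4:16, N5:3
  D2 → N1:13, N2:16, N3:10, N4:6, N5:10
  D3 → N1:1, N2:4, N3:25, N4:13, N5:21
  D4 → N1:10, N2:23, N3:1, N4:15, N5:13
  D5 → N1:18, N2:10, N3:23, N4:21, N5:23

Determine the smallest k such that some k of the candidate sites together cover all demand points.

Coverage sets (demand points within 6 of each site):
  D1: {N5}
  D2: {N4}
  D3: {N1, N2}
  D4: {N3}
  D5: {}
No 3 sites suffice: every size-3 union leaves at least one demand point uncovered.
But {D1, D2, D3, D4} covers everything, so the minimum is 4.

4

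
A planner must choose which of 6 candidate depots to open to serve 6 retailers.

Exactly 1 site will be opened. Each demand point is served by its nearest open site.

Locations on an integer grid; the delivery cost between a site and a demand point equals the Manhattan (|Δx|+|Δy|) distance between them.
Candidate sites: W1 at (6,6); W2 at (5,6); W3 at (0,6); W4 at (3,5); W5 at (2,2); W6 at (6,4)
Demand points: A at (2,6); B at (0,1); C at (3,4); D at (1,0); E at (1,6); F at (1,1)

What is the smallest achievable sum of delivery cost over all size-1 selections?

Open {W5}.
  A→W5 4, B→W5 3, C→W5 3, D→W5 3, E→W5 5, F→W5 2  ⇒ total 20.
Compare {W3}: total 26.
Compare {W4}: total 26.
No size-1 selection does better; minimum is 20.

20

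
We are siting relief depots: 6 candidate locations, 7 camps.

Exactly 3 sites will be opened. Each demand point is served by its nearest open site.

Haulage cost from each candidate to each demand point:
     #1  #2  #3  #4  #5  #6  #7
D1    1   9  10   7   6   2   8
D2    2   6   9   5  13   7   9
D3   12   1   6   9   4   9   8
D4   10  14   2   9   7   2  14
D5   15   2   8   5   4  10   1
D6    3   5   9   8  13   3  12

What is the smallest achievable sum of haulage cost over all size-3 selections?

17

Open {D1, D4, D5}.
  #1→D1 1, #2→D5 2, #3→D4 2, #4→D5 5, #5→D5 4, #6→D1 2, #7→D5 1  ⇒ total 17.
Compare {D2, D4, D5}: total 18.
Compare {D4, D5, D6}: total 19.
No size-3 selection does better; minimum is 17.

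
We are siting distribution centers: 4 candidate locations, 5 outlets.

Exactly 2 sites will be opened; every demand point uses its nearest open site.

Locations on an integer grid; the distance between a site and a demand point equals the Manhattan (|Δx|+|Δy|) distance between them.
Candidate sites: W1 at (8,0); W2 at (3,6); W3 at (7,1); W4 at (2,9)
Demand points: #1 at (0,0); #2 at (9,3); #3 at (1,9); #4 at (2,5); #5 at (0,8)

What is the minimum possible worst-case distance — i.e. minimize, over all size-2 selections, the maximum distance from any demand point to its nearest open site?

8

Open {W1, W2}.
  Farthest demand point is #1 at distance 8 (to W1); all others are ≤ 8.
With {W1, W4} the worst case is 8.
With {W2, W3} the worst case is 8.
No size-2 selection achieves below 8.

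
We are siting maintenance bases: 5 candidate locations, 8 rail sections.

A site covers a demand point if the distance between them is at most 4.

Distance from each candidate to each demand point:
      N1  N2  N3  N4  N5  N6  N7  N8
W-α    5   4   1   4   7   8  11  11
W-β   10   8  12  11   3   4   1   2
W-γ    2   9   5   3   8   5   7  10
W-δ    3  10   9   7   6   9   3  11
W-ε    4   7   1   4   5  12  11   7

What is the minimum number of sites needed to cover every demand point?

3

Coverage sets (demand points within 4 of each site):
  W-α: {N2, N3, N4}
  W-β: {N5, N6, N7, N8}
  W-γ: {N1, N4}
  W-δ: {N1, N7}
  W-ε: {N1, N3, N4}
No 2 sites suffice: every size-2 union leaves at least one demand point uncovered.
But {W-α, W-β, W-γ} covers everything, so the minimum is 3.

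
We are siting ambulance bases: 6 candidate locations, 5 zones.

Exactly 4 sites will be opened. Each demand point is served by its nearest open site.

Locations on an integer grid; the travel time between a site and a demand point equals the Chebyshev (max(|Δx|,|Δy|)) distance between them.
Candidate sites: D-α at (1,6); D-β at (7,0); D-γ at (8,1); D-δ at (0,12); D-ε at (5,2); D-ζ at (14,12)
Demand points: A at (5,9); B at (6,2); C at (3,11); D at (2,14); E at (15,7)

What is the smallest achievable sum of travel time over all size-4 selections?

Open {D-α, D-δ, D-ε, D-ζ}.
  A→D-α 4, B→D-ε 1, C→D-δ 3, D→D-δ 2, E→D-ζ 5  ⇒ total 15.
Compare {D-α, D-β, D-δ, D-ζ}: total 16.
Compare {D-α, D-γ, D-δ, D-ζ}: total 16.
No size-4 selection does better; minimum is 15.

15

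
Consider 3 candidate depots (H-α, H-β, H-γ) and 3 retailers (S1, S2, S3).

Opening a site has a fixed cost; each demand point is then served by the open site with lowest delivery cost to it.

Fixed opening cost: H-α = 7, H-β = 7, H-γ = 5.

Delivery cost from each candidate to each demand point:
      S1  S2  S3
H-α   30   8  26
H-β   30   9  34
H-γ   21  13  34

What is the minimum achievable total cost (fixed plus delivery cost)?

67

Open {H-α, H-γ}: assign each demand point to its cheapest open site.
  S1→H-γ 21, S2→H-α 8, S3→H-α 26
  delivery cost 55, fixed 12 → total 67.
Compare {H-α}: delivery cost 64 + fixed 7 = 71.
Compare {H-γ}: delivery cost 68 + fixed 5 = 73.
Compare {H-α, H-β, H-γ}: delivery cost 55 + fixed 19 = 74.
All other subsets cost ≥ 71. Minimum total cost: 67.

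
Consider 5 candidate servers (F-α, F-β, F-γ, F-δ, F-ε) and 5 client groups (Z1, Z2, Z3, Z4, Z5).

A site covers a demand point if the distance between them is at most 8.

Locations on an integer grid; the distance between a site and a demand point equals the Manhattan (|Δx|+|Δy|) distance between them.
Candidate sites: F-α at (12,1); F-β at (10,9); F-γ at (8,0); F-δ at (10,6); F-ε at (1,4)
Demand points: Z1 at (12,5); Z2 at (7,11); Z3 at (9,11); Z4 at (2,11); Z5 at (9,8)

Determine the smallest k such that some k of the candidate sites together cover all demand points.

Coverage sets (demand points within 8 of each site):
  F-α: {Z1}
  F-β: {Z1, Z2, Z3, Z5}
  F-γ: {}
  F-δ: {Z1, Z2, Z3, Z5}
  F-ε: {Z4}
No single site covers all 5 demand points.
But {F-β, F-ε} covers everything, so the minimum is 2.

2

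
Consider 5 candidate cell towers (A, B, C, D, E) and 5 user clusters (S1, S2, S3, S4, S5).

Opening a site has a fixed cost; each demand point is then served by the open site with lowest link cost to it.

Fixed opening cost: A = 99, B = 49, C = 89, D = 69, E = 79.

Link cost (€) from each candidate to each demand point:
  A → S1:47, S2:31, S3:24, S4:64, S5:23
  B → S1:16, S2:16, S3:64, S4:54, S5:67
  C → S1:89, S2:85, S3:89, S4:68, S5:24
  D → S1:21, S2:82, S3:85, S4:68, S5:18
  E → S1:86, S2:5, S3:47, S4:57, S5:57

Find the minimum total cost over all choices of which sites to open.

266

Open {B}: assign each demand point to its cheapest open site.
  S1→B 16, S2→B 16, S3→B 64, S4→B 54, S5→B 67
  link cost 217, fixed 49 → total 266.
Compare {A, B}: link cost 133 + fixed 148 = 281.
Compare {B, D}: link cost 168 + fixed 118 = 286.
Compare {A}: link cost 189 + fixed 99 = 288.
All other subsets cost ≥ 281. Minimum total cost: 266.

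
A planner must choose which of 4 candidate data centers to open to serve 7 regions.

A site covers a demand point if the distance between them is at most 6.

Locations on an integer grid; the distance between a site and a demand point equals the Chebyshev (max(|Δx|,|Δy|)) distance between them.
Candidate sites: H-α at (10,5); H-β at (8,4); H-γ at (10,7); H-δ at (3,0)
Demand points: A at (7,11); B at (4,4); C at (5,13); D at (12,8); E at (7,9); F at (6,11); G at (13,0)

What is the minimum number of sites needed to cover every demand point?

Coverage sets (demand points within 6 of each site):
  H-α: {A, B, D, E, F, G}
  H-β: {B, D, E, G}
  H-γ: {A, B, C, D, E, F}
  H-δ: {B}
No single site covers all 7 demand points.
But {H-α, H-γ} covers everything, so the minimum is 2.

2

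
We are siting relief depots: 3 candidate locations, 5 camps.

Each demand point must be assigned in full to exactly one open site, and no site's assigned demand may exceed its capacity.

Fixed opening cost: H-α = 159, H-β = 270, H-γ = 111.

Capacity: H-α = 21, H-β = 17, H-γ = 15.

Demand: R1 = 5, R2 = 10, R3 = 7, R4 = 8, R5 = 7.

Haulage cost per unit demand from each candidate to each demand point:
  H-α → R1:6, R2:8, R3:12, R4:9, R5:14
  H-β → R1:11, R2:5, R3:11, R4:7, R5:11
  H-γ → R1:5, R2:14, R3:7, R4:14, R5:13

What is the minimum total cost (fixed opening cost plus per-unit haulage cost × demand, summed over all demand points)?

742

Open {H-α, H-β}; cheapest assignment that respects the capacities:
  H-α (cap 21, load 20): R1, R3, R4 — cost 5×6 + 7×12 + 8×9 = 186
  H-β (cap 17, load 17): R2, R5 — cost 10×5 + 7×11 = 127
  Shipping 313, fixed 429 → total 742.
  Any other capacity-feasible assignment to {H-α, H-β} ships for at least 313.
Compare {H-α, H-β, H-γ}: its best feasible assignment gives total 813.
Every other set of open sites that can feasibly serve all demand totals ≥ 813 even under its best assignment. Minimum: 742.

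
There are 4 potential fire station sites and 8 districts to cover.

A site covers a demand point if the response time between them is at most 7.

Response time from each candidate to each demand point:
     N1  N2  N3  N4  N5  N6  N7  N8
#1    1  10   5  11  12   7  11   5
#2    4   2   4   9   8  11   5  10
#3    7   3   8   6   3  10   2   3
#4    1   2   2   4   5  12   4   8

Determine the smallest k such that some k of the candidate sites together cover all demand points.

2

Coverage sets (demand points within 7 of each site):
  #1: {N1, N3, N6, N8}
  #2: {N1, N2, N3, N7}
  #3: {N1, N2, N4, N5, N7, N8}
  #4: {N1, N2, N3, N4, N5, N7}
No single site covers all 8 demand points.
But {#1, #3} covers everything, so the minimum is 2.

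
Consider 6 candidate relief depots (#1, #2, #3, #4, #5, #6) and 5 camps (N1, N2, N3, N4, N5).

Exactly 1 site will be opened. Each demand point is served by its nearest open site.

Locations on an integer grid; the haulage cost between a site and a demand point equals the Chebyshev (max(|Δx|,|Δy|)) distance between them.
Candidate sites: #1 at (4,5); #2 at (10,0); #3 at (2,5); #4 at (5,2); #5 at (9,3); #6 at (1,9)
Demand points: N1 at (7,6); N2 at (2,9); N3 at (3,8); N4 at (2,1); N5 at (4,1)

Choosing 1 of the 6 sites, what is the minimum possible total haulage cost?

18

Open {#1}.
  N1→#1 3, N2→#1 4, N3→#1 3, N4→#1 4, N5→#1 4  ⇒ total 18.
Compare {#3}: total 20.
Compare {#4}: total 21.
No size-1 selection does better; minimum is 18.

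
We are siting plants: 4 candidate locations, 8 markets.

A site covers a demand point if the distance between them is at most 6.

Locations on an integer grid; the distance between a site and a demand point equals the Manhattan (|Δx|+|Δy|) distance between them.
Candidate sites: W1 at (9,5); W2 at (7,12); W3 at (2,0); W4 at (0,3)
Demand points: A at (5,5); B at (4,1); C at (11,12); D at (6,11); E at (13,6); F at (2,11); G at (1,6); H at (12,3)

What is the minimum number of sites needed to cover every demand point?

Coverage sets (demand points within 6 of each site):
  W1: {A, E, H}
  W2: {C, D, F}
  W3: {B}
  W4: {B, G}
No 2 sites suffice: every size-2 union leaves at least one demand point uncovered.
But {W1, W2, W4} covers everything, so the minimum is 3.

3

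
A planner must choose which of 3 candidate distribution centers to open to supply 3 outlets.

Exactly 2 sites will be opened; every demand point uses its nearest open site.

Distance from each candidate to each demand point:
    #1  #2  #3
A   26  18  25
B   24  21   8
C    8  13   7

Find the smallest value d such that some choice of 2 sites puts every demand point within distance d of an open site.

Open {A, C}.
  Farthest demand point is #2 at distance 13 (to C); all others are ≤ 13.
With {B, C} the worst case is 13.
With {A, B} the worst case is 24.
No size-2 selection achieves below 13.

13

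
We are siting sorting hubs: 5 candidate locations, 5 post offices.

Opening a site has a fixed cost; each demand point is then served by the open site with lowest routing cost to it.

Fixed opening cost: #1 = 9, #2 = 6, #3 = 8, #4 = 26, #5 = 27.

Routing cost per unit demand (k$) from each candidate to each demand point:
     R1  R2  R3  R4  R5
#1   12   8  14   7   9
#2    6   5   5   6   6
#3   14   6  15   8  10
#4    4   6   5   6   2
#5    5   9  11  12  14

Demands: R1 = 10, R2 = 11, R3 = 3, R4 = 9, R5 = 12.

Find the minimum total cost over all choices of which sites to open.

Open {#2, #4}: assign each demand point to its cheapest open site.
  R1→#4 10×4=40, R2→#2 11×5=55, R3→#2 3×5=15, R4→#2 9×6=54, R5→#4 12×2=24
  routing cost 188, fixed 32 → total 220.
Compare {#4}: routing cost 199 + fixed 26 = 225.
Compare {#2, #3, #4}: routing cost 188 + fixed 40 = 228.
Compare {#1, #2, #4}: routing cost 188 + fixed 41 = 229.
All other subsets cost ≥ 225. Minimum total cost: 220.

220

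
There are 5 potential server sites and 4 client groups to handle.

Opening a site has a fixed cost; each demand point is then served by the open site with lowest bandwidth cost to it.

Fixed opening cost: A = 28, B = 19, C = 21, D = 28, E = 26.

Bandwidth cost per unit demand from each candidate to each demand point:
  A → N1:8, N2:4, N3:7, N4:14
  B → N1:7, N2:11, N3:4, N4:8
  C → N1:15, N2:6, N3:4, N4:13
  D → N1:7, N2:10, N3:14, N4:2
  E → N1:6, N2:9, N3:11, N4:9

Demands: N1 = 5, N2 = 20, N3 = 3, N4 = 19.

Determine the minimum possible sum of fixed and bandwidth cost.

230

Open {A, D}: assign each demand point to its cheapest open site.
  N1→D 5×7=35, N2→A 20×4=80, N3→A 3×7=21, N4→D 19×2=38
  bandwidth cost 174, fixed 56 → total 230.
Compare {A, B, D}: bandwidth cost 165 + fixed 75 = 240.
Compare {A, C, D}: bandwidth cost 165 + fixed 77 = 242.
Compare {A, D, E}: bandwidth cost 169 + fixed 82 = 251.
All other subsets cost ≥ 240. Minimum total cost: 230.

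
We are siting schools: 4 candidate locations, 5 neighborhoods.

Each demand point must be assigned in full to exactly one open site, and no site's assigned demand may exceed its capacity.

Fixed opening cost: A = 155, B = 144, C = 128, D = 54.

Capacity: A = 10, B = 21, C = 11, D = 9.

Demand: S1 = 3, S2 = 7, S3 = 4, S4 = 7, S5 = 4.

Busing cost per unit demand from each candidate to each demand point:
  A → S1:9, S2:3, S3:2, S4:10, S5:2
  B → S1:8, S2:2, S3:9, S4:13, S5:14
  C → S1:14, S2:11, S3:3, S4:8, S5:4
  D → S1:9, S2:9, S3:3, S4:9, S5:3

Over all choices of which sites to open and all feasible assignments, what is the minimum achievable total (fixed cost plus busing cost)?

Open {B, D}; cheapest assignment that respects the capacities:
  B (cap 21, load 17): S1, S2, S4 — cost 3×8 + 7×2 + 7×13 = 129
  D (cap 9, load 8): S3, S5 — cost 4×3 + 4×3 = 24
  Shipping 153, fixed 198 → total 351.
  Any other capacity-feasible assignment to {B, D} ships for at least 153.
Compare {B, C}: its best feasible assignment gives total 418.
Compare {A, B}: its best feasible assignment gives total 444.
Every other set of open sites that can feasibly serve all demand totals ≥ 418 even under its best assignment. Minimum: 351.

351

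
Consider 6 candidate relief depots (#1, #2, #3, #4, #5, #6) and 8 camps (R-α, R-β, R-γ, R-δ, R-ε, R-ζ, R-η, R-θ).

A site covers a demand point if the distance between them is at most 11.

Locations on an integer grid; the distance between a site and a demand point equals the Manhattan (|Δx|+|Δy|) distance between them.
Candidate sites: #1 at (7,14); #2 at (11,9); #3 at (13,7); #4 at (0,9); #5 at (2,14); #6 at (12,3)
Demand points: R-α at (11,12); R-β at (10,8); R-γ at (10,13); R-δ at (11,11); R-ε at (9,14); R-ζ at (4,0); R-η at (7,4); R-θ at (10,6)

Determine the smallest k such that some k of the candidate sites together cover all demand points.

Coverage sets (demand points within 11 of each site):
  #1: {R-α, R-β, R-γ, R-δ, R-ε, R-η, R-θ}
  #2: {R-α, R-β, R-γ, R-δ, R-ε, R-η, R-θ}
  #3: {R-α, R-β, R-γ, R-δ, R-ε, R-η, R-θ}
  #4: {R-β}
  #5: {R-α, R-γ, R-ε}
  #6: {R-α, R-β, R-δ, R-ζ, R-η, R-θ}
No single site covers all 8 demand points.
But {#1, #6} covers everything, so the minimum is 2.

2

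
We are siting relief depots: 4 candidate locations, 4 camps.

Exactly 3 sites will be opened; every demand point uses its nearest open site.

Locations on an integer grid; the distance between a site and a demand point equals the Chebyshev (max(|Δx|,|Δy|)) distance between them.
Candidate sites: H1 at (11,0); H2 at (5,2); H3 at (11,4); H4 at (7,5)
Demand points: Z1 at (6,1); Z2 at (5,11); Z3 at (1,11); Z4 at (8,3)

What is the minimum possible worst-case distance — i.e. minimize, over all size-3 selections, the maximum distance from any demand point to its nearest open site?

6

Open {H1, H2, H4}.
  Farthest demand point is Z2 at distance 6 (to H4); all others are ≤ 6.
With {H1, H3, H4} the worst case is 6.
With {H2, H3, H4} the worst case is 6.
No size-3 selection achieves below 6.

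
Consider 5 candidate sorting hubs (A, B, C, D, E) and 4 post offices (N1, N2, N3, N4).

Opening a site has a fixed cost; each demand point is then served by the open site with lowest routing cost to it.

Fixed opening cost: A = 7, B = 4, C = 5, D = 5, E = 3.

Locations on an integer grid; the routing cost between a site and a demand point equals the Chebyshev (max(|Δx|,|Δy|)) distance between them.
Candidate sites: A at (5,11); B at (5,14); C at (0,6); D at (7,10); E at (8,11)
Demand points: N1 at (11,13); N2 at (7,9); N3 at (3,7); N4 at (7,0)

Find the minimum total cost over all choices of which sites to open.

23

Open {C, E}: assign each demand point to its cheapest open site.
  N1→E 3, N2→E 2, N3→C 3, N4→C 7
  routing cost 15, fixed 8 → total 23.
Compare {D}: routing cost 19 + fixed 5 = 24.
Compare {E}: routing cost 21 + fixed 3 = 24.
Compare {C, D}: routing cost 15 + fixed 10 = 25.
All other subsets cost ≥ 24. Minimum total cost: 23.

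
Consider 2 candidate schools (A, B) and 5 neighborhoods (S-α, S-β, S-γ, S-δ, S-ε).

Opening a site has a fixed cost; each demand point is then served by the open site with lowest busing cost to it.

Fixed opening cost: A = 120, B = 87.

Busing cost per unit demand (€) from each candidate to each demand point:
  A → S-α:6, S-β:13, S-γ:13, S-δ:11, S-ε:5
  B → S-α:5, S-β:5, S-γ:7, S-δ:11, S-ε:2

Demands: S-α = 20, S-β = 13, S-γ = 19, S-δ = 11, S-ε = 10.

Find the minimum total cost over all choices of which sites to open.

Open {B}: assign each demand point to its cheapest open site.
  S-α→B 20×5=100, S-β→B 13×5=65, S-γ→B 19×7=133, S-δ→B 11×11=121, S-ε→B 10×2=20
  busing cost 439, fixed 87 → total 526.
Compare {A, B}: busing cost 439 + fixed 207 = 646.
Compare {A}: busing cost 707 + fixed 120 = 827.

526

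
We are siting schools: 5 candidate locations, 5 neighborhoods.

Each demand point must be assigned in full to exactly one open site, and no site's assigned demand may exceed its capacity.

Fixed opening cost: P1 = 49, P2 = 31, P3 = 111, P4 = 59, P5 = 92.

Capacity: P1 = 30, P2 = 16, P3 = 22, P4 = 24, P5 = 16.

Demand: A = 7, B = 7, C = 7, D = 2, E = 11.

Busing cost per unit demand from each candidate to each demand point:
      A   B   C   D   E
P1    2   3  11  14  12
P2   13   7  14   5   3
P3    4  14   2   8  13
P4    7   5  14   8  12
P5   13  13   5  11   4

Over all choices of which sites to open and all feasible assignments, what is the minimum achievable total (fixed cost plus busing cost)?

235

Open {P1, P2}; cheapest assignment that respects the capacities:
  P1 (cap 30, load 21): A, B, C — cost 7×2 + 7×3 + 7×11 = 112
  P2 (cap 16, load 13): D, E — cost 2×5 + 11×3 = 43
  Shipping 155, fixed 80 → total 235.
  Any other capacity-feasible assignment to {P1, P2} ships for at least 155.
Compare {P1, P2, P3}: its best feasible assignment gives total 283.
Compare {P1, P2, P5}: its best feasible assignment gives total 285.
Every other set of open sites that can feasibly serve all demand totals ≥ 283 even under its best assignment. Minimum: 235.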